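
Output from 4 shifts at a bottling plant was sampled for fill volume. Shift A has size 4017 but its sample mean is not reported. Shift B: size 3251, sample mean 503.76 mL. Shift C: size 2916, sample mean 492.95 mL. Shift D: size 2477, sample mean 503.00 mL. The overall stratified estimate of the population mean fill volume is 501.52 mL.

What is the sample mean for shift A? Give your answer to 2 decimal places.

Σ Nₕx̄ₕ = N·μ, so 4017·x̄_A = 12661·501.52 − (3251·503.76 + 2916·492.95 + 2477·503.00).
= 6349744.72 − 4321096.96 = 2028647.76.
x̄_A = 2028647.76 / 4017 = 505.0156... → 505.02.

505.02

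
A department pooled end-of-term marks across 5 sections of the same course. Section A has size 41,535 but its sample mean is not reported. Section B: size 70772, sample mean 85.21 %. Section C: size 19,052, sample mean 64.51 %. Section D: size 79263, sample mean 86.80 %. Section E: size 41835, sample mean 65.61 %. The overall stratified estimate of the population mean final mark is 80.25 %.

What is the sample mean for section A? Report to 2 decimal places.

N = 41535 + 70772 + 19052 + 79263 + 41835 = 252457.
Overall total = μ·N = 80.25·252457 = 20259674.25.
Subtract the known strata: 70772·85.21 + 19052·64.51 + 79263·86.80 + 41835·65.61 = 16884349.39.
Remaining total for section A: 20259674.25 − 16884349.39 = 3375324.86.
Divide by its size: 3375324.86 / 41535 = 81.2646... → 81.26.

81.26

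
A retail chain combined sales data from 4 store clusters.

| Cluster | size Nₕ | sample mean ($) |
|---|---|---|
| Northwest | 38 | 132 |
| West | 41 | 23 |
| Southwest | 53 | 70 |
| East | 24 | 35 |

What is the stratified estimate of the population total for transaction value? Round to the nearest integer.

Population total = Σ Nₕ·x̄ₕ (each stratum's size times its mean).
38·132 + 41·23 + 53·70 + 24·35 = 5016 + 943 + 3710 + 840 = 10509.

10509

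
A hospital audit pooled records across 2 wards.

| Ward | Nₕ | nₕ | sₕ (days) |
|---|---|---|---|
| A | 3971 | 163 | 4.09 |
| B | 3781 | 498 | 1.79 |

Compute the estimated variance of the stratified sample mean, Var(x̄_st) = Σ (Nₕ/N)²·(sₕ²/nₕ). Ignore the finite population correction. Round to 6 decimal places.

0.028460

N = 7752; Wₕ = Nₕ/N.
ward A: (3971/7752)²·4.09²/163 = 0.026929684
ward B: (3781/7752)²·1.79²/498 = 0.001530603
Sum = 0.028460287 → 0.028460.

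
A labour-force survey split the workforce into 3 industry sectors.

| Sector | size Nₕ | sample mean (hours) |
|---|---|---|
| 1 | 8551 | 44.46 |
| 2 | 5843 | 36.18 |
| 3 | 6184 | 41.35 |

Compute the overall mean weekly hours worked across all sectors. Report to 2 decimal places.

x̄_st = (Σ Nₕx̄ₕ) / (Σ Nₕ) = (8551·44.46 + 5843·36.18 + 6184·41.35) / 20578
= 847285.6 / 20578 = 41.1743... → 41.17.

41.17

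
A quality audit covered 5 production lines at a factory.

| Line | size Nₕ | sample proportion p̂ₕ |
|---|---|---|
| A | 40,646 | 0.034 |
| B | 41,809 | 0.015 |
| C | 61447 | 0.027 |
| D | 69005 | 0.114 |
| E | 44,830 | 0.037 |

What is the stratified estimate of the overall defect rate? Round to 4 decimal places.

0.0512

Wₕ = Nₕ/N with N = 257737: 0.1577, 0.1622, 0.2384, 0.2677, 0.1739.
p̂_st = 0.1577·0.034 + 0.1622·0.015 + 0.2384·0.027 + 0.2677·0.114 + 0.1739·0.037 ≈ 0.051190... → 0.0512.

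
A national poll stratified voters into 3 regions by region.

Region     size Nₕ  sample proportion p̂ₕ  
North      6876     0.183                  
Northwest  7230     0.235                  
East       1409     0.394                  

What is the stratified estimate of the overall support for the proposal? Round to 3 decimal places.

0.226

Wₕ = Nₕ/N with N = 15515: 0.4432, 0.4660, 0.0908.
p̂_st = 0.4432·0.183 + 0.4660·0.235 + 0.0908·0.394 ≈ 0.22639... → 0.226.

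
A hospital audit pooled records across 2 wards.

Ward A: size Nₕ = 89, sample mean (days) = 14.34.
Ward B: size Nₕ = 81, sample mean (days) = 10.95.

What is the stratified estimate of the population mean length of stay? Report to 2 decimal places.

N = 89 + 81 = 170.
Weight each subgroup mean by Nₕ/N and sum.
Σ Nₕx̄ₕ = 89·14.34 + 81·10.95 = 1276.26 + 886.95 = 2163.21.
Divide by N: 2163.21 / 170 = 12.7248... → 12.72.

12.72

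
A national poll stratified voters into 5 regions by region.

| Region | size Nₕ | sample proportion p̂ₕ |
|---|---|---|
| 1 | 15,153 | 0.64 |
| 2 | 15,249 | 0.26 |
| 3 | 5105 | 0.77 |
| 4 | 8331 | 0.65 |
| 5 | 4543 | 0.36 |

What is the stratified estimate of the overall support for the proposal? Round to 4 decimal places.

Wₕ = Nₕ/N with N = 48381: 0.3132, 0.3152, 0.1055, 0.1722, 0.0939.
p̂_st = 0.3132·0.64 + 0.3152·0.26 + 0.1055·0.77 + 0.1722·0.65 + 0.0939·0.36 ≈ 0.509376... → 0.5094.

0.5094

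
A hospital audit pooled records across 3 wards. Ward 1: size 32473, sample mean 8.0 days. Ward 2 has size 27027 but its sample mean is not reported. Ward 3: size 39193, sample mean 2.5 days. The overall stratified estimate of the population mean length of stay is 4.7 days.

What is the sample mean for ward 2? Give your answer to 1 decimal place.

N = 32473 + 27027 + 39193 = 98693.
Overall total = μ·N = 4.7·98693 = 463857.1.
Subtract the known strata: 32473·8.0 + 39193·2.5 = 357766.5.
Remaining total for ward 2: 463857.1 − 357766.5 = 106090.6.
Divide by its size: 106090.6 / 27027 = 3.925... → 3.9.

3.9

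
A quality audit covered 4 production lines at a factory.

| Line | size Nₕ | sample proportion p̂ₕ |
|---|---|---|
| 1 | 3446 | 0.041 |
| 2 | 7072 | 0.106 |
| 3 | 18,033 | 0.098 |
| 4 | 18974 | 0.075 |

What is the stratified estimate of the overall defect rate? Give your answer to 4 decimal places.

0.0859

N = 3446 + 7072 + 18033 + 18974 = 47525.
Overall proportion = Σ (Nₕ/N)·p̂ₕ.
Σ Nₕp̂ₕ = 141.286 + 749.632 + 1767.234 + 1423.05 = 4081.202.
4081.202 / 47525 = 0.085875... → 0.0859.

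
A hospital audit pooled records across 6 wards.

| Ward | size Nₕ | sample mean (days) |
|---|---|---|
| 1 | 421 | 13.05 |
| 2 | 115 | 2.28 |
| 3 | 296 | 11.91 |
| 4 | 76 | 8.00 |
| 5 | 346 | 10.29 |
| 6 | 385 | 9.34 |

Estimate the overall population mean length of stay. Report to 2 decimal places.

x̄_st = (Σ Nₕx̄ₕ) / (Σ Nₕ) = (421·13.05 + 115·2.28 + 296·11.91 + 76·8.00 + 346·10.29 + 385·9.34) / 1639
= 17045.85 / 1639 = 10.4002... → 10.40.

10.40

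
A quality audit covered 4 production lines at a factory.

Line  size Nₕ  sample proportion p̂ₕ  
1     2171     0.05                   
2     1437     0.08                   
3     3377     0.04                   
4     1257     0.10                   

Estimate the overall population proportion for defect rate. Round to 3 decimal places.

Wₕ = Nₕ/N with N = 8242: 0.2634, 0.1744, 0.4097, 0.1525.
p̂_st = 0.2634·0.05 + 0.1744·0.08 + 0.4097·0.04 + 0.1525·0.10 ≈ 0.05876... → 0.059.

0.059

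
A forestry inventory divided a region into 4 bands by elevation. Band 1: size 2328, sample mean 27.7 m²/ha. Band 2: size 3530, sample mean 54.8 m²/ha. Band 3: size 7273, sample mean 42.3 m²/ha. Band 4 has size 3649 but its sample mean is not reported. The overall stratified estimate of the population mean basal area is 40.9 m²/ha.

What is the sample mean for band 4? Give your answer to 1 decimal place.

N = 2328 + 3530 + 7273 + 3649 = 16780.
Overall total = μ·N = 40.9·16780 = 686302.
Subtract the known strata: 2328·27.7 + 3530·54.8 + 7273·42.3 = 565577.5.
Remaining total for band 4: 686302 − 565577.5 = 120724.5.
Divide by its size: 120724.5 / 3649 = 33.084... → 33.1.

33.1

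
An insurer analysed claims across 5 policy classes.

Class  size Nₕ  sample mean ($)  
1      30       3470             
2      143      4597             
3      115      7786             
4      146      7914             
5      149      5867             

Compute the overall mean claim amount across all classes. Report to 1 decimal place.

N = 30 + 143 + 115 + 146 + 149 = 583.
The stratified mean weights each stratum mean by its population share Nₕ/N.
Σ Nₕx̄ₕ = 30·3470 + 143·4597 + 115·7786 + 146·7914 + 149·5867 = 104100 + 657371 + 895390 + 1155444 + 874183 = 3686488.
Divide by N: 3686488 / 583 = 6323.307... → 6323.3.

6323.3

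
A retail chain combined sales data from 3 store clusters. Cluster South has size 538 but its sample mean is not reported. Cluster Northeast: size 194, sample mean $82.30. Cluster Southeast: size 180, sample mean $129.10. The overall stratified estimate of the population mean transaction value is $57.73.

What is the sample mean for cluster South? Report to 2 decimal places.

N = 538 + 194 + 180 = 912.
Overall total = μ·N = 57.73·912 = 52649.76.
Subtract the known strata: 194·82.30 + 180·129.10 = 39204.2.
Remaining total for cluster South: 52649.76 − 39204.2 = 13445.56.
Divide by its size: 13445.56 / 538 = 24.9917... → 24.99.

24.99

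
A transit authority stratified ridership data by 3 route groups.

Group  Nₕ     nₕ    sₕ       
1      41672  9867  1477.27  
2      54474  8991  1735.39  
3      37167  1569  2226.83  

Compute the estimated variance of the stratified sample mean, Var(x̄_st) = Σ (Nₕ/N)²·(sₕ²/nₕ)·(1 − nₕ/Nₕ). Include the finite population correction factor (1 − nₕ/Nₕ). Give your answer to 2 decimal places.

N = 133313. Term for each stratum: Wₕ²sₕ²/nₕ·(1−nₕ/Nₕ).
Var(x̄_st) = 16.49413 + 46.69599 + 235.28232 = 298.47243 → 298.47.

298.47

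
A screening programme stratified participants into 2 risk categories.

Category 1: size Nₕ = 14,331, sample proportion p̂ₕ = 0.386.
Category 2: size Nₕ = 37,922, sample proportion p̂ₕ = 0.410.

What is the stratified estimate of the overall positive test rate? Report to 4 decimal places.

0.4034

Wₕ = Nₕ/N with N = 52253: 0.2743, 0.7257.
p̂_st = 0.2743·0.386 + 0.7257·0.410 ≈ 0.403418... → 0.4034.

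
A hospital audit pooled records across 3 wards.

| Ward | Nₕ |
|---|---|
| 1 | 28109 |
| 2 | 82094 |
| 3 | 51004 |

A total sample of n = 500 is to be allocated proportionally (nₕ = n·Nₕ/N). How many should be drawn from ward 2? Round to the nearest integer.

N = 28109 + 82094 + 51004 = 161207.
n_2 = 500·82094/161207 = 254.623... → 255.

255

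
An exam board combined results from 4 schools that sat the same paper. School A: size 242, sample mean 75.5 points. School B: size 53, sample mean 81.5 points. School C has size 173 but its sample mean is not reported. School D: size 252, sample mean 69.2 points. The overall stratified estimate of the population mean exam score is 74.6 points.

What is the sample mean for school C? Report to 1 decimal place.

79.1

N = 242 + 53 + 173 + 252 = 720.
Overall total = μ·N = 74.6·720 = 53712.
Subtract the known strata: 242·75.5 + 53·81.5 + 252·69.2 = 40028.9.
Remaining total for school C: 53712 − 40028.9 = 13683.1.
Divide by its size: 13683.1 / 173 = 79.093... → 79.1.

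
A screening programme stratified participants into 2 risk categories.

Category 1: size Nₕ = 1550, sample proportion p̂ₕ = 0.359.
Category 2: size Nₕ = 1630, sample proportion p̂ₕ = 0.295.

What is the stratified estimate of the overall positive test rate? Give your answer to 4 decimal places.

0.3262

N = 1550 + 1630 = 3180.
Overall proportion = Σ (Nₕ/N)·p̂ₕ.
Σ Nₕp̂ₕ = 556.45 + 480.85 = 1037.3.
1037.3 / 3180 = 0.326195... → 0.3262.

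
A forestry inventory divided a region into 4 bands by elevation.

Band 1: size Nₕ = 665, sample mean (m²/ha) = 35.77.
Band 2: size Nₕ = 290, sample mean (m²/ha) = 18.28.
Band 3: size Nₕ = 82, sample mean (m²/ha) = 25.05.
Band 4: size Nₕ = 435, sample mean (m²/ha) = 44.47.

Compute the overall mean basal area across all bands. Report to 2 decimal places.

34.30

x̄_st = (Σ Nₕx̄ₕ) / (Σ Nₕ) = (665·35.77 + 290·18.28 + 82·25.05 + 435·44.47) / 1472
= 50486.8 / 1472 = 34.2981... → 34.30.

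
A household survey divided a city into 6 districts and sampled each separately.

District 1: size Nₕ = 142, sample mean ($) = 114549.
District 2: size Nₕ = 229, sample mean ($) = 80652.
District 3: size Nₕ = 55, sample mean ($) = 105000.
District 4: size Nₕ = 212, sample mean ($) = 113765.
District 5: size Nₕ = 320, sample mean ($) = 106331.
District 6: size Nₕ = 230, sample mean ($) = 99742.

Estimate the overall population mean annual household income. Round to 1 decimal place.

102352.7

x̄_st = (Σ Nₕx̄ₕ) / (Σ Nₕ) = (142·114549 + 229·80652 + 55·105000 + 212·113765 + 320·106331 + 230·99742) / 1188
= 121595026 / 1188 = 102352.715... → 102352.7.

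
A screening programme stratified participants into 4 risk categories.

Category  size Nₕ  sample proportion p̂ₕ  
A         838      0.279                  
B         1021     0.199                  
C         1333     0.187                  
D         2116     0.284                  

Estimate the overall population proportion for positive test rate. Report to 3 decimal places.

N = 838 + 1021 + 1333 + 2116 = 5308.
Overall proportion = Σ (Nₕ/N)·p̂ₕ.
Σ Nₕp̂ₕ = 233.802 + 203.179 + 249.271 + 600.944 = 1287.196.
1287.196 / 5308 = 0.24250... → 0.243.

0.243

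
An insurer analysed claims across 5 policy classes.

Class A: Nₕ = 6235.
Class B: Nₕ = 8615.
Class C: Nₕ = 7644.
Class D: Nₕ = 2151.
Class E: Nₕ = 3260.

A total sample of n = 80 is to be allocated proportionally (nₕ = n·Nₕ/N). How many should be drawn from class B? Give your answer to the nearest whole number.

Share of class B = 8615/27905 = 0.30873.
Allocate 80 × 0.30873 = 24.698... → 25.

25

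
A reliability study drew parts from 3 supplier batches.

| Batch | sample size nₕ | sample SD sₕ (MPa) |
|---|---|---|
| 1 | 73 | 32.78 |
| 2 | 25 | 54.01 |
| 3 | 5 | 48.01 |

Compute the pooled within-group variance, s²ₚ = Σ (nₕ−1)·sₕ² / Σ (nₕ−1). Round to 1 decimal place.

1: (73−1)·32.78² = 72·1074.5284 = 77366.0448
2: (25−1)·54.01² = 24·2917.0801 = 70009.9224
3: (5−1)·48.01² = 4·2304.9601 = 9219.8404
Numerator = 156595.8076; denominator = Σ(nₕ−1) = 100.
s²ₚ = 156595.8076/100 = 1565.958... → 1566.0.

1566.0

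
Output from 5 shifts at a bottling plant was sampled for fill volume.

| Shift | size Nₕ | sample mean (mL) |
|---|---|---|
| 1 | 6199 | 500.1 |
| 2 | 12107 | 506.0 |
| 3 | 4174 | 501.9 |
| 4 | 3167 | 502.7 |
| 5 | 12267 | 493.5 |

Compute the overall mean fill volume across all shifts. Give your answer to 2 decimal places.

500.26

x̄_st = (Σ Nₕx̄ₕ) / (Σ Nₕ) = (6199·500.1 + 12107·506.0 + 4174·501.9 + 3167·502.7 + 12267·493.5) / 37914
= 18967007.9 / 37914 = 500.2640... → 500.26.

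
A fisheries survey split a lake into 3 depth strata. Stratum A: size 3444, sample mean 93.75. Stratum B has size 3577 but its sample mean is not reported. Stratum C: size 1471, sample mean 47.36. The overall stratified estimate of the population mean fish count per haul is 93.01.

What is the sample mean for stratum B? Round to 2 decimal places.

Σ Nₕx̄ₕ = N·μ, so 3577·x̄_B = 8492·93.01 − (3444·93.75 + 1471·47.36).
= 789840.92 − 392541.56 = 397299.36.
x̄_B = 397299.36 / 3577 = 111.0706... → 111.07.

111.07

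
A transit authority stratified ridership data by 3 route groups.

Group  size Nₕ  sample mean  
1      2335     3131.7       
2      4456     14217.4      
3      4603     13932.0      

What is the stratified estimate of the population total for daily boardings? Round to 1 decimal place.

134794249.9

1: 2335·3131.7 = 7312519.5
2: 4456·14217.4 = 63352734.4
3: 4603·13932.0 = 64128996
τ̂ = Σ Nₕx̄ₕ = 134794249.9.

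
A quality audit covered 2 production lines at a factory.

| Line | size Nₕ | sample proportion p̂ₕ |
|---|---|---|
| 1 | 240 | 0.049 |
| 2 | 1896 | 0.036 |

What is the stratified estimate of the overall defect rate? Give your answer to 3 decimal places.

Wₕ = Nₕ/N with N = 2136: 0.1124, 0.8876.
p̂_st = 0.1124·0.049 + 0.8876·0.036 ≈ 0.03746... → 0.037.

0.037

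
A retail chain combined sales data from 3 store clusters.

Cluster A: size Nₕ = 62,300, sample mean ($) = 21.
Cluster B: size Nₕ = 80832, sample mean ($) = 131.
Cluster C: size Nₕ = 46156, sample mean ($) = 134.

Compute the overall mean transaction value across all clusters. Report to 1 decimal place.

95.5

x̄_st = (Σ Nₕx̄ₕ) / (Σ Nₕ) = (62300·21 + 80832·131 + 46156·134) / 189288
= 18082196 / 189288 = 95.527... → 95.5.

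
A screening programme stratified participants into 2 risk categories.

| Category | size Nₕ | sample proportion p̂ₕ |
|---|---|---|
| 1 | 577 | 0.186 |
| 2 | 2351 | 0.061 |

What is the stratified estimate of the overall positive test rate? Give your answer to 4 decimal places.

Wₕ = Nₕ/N with N = 2928: 0.1971, 0.8029.
p̂_st = 0.1971·0.186 + 0.8029·0.061 ≈ 0.085633... → 0.0856.

0.0856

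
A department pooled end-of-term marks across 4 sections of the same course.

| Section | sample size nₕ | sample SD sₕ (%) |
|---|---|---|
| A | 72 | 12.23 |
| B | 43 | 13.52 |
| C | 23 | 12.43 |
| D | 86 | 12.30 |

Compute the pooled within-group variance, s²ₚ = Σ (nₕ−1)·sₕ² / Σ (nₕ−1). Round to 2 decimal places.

A: (72−1)·12.23² = 71·149.5729 = 10619.6759
B: (43−1)·13.52² = 42·182.7904 = 7677.1968
C: (23−1)·12.43² = 22·154.5049 = 3399.1078
D: (86−1)·12.30² = 85·151.29 = 12859.65
Numerator = 34555.6305; denominator = Σ(nₕ−1) = 220.
s²ₚ = 34555.6305/220 = 157.0710... → 157.07.

157.07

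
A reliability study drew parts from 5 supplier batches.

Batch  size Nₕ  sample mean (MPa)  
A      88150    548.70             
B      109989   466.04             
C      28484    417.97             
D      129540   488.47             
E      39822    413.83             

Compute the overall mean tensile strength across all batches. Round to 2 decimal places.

483.07

x̄_st = (Σ Nₕx̄ₕ) / (Σ Nₕ) = (88150·548.70 + 109989·466.04 + 28484·417.97 + 129540·488.47 + 39822·413.83) / 395985
= 191288578.1 / 395985 = 483.0703... → 483.07.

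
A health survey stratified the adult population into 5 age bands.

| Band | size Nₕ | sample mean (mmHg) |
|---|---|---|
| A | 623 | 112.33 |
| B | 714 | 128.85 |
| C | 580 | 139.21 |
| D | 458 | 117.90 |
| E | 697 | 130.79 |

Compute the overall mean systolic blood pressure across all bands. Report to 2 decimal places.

126.26

x̄_st = (Σ Nₕx̄ₕ) / (Σ Nₕ) = (623·112.33 + 714·128.85 + 580·139.21 + 458·117.90 + 697·130.79) / 3072
= 387881.12 / 3072 = 126.2634... → 126.26.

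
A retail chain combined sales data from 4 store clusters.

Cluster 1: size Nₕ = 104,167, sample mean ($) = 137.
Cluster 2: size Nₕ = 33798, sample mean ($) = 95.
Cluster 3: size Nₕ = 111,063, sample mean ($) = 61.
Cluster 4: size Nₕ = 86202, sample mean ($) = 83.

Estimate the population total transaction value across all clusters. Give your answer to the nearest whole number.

Population total = Σ Nₕ·x̄ₕ (each stratum's size times its mean).
104167·137 + 33798·95 + 111063·61 + 86202·83 = 14270879 + 3210810 + 6774843 + 7154766 = 31411298.

31411298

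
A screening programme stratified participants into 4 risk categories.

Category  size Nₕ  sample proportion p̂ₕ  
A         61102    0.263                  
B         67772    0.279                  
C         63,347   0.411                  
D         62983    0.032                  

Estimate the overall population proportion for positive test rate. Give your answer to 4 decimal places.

0.2470

N = 61102 + 67772 + 63347 + 62983 = 255204.
Overall proportion = Σ (Nₕ/N)·p̂ₕ.
Σ Nₕp̂ₕ = 16069.826 + 18908.388 + 26035.617 + 2015.456 = 63029.287.
63029.287 / 255204 = 0.246976... → 0.2470.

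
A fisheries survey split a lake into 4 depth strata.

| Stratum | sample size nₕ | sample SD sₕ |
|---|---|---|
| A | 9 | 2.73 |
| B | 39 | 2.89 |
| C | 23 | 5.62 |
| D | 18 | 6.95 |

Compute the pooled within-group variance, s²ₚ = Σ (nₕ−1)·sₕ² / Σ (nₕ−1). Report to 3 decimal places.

A: (9−1)·2.73² = 8·7.4529 = 59.6232
B: (39−1)·2.89² = 38·8.3521 = 317.3798
C: (23−1)·5.62² = 22·31.5844 = 694.8568
D: (18−1)·6.95² = 17·48.3025 = 821.1425
Numerator = 1893.0023; denominator = Σ(nₕ−1) = 85.
s²ₚ = 1893.0023/85 = 22.27062... → 22.271.

22.271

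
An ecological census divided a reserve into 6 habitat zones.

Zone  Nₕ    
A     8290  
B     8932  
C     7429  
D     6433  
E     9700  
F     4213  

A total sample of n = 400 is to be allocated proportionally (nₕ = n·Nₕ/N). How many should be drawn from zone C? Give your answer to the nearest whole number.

Share of zone C = 7429/44997 = 0.16510.
Allocate 400 × 0.16510 = 66.040... → 66.

66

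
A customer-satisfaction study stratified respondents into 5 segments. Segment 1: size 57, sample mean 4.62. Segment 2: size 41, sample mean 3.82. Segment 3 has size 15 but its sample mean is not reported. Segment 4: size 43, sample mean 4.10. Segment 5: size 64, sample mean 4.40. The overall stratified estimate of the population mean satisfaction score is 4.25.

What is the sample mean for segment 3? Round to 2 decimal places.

N = 57 + 41 + 15 + 43 + 64 = 220.
Overall total = μ·N = 4.25·220 = 935.
Subtract the known strata: 57·4.62 + 41·3.82 + 43·4.10 + 64·4.40 = 877.86.
Remaining total for segment 3: 935 − 877.86 = 57.14.
Divide by its size: 57.14 / 15 = 3.8093... → 3.81.

3.81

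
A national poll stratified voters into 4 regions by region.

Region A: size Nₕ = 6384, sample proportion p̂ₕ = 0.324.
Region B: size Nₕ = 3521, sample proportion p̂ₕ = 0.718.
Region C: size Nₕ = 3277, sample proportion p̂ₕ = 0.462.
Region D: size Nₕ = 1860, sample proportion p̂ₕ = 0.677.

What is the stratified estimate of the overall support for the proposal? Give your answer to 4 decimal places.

0.4899

Wₕ = Nₕ/N with N = 15042: 0.4244, 0.2341, 0.2179, 0.1237.
p̂_st = 0.4244·0.324 + 0.2341·0.718 + 0.2179·0.462 + 0.1237·0.677 ≈ 0.489941... → 0.4899.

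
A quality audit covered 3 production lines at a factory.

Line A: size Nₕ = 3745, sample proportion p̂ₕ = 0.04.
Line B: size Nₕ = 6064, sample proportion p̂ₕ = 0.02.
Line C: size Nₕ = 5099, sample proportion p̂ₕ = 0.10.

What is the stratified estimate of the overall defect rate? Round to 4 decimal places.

0.0524

Wₕ = Nₕ/N with N = 14908: 0.2512, 0.4068, 0.3420.
p̂_st = 0.2512·0.04 + 0.4068·0.02 + 0.3420·0.10 ≈ 0.052387... → 0.0524.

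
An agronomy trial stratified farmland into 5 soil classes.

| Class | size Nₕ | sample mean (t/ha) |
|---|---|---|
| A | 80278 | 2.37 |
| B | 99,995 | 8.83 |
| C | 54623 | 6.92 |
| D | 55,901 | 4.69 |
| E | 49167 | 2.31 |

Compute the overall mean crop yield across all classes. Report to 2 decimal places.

5.37

N = 339964; weights Wₕ = Nₕ/N = (0.2361, 0.2941, 0.1607, 0.1644, 0.1446).
x̄_st = Σ Wₕ·x̄ₕ = 0.2361·2.37 + 0.2941·8.83 + 0.1607·6.92 + 0.1644·4.69 + 0.1446·2.31 ≈ 5.3740...
→ 5.37.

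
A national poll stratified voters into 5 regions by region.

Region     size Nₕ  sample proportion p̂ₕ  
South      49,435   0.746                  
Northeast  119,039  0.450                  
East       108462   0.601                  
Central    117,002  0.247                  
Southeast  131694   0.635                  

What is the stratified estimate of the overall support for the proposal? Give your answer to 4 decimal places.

0.5102

N = 49435 + 119039 + 108462 + 117002 + 131694 = 525632.
Overall proportion = Σ (Nₕ/N)·p̂ₕ.
Σ Nₕp̂ₕ = 36878.51 + 53567.55 + 65185.662 + 28899.494 + 83625.69 = 268156.906.
268156.906 / 525632 = 0.510161... → 0.5102.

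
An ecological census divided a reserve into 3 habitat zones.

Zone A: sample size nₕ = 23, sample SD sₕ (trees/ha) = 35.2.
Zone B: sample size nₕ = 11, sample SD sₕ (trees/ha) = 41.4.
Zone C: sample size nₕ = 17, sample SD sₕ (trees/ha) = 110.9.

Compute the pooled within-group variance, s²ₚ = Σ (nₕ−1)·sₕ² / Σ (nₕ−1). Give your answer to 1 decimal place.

5024.6

A: (23−1)·35.2² = 22·1239.04 = 27258.88
B: (11−1)·41.4² = 10·1713.96 = 17139.6
C: (17−1)·110.9² = 16·12298.81 = 196780.96
Numerator = 241179.44; denominator = Σ(nₕ−1) = 48.
s²ₚ = 241179.44/48 = 5024.572... → 5024.6.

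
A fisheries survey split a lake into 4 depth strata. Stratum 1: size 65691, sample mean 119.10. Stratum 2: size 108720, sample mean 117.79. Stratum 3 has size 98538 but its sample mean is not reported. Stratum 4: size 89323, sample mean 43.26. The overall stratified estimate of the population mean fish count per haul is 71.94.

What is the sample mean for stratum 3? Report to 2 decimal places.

15.91

N = 65691 + 108720 + 98538 + 89323 = 362272.
Overall total = μ·N = 71.94·362272 = 26061847.68.
Subtract the known strata: 65691·119.10 + 108720·117.79 + 89323·43.26 = 24494039.88.
Remaining total for stratum 3: 26061847.68 − 24494039.88 = 1567807.8.
Divide by its size: 1567807.8 / 98538 = 15.9107... → 15.91.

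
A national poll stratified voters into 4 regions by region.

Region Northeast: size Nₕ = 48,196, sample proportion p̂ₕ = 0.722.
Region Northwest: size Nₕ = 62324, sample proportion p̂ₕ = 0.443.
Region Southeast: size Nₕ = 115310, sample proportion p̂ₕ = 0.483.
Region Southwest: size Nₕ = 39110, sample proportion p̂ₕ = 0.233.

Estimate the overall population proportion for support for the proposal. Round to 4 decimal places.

Wₕ = Nₕ/N with N = 264940: 0.1819, 0.2352, 0.4352, 0.1476.
p̂_st = 0.1819·0.722 + 0.2352·0.443 + 0.4352·0.483 + 0.1476·0.233 ≈ 0.480163... → 0.4802.

0.4802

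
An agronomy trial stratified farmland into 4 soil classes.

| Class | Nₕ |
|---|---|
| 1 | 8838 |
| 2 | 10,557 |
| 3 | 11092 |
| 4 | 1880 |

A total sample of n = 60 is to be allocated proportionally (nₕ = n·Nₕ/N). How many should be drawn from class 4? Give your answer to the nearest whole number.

3

Share of class 4 = 1880/32367 = 0.05808.
Allocate 60 × 0.05808 = 3.485... → 3.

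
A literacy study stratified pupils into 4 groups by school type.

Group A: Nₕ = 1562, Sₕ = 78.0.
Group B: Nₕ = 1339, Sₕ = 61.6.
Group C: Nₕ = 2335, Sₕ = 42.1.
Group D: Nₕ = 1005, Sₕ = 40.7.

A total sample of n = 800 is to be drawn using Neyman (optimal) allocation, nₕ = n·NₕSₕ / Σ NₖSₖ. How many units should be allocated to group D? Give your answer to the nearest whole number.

95

Σ NₕSₕ = 1562·78.0 + 1339·61.6 + 2335·42.1 + 1005·40.7 = 343525.4.
Share for D: 40903.5/343525.4 = 0.11907.
n_D = 800 × 0.11907 = 95.256... → 95.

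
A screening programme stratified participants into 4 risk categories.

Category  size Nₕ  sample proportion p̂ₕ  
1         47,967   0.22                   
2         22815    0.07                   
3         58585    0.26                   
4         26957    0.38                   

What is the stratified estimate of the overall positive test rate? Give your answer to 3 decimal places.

Wₕ = Nₕ/N with N = 156324: 0.3068, 0.1459, 0.3748, 0.1724.
p̂_st = 0.3068·0.22 + 0.1459·0.07 + 0.3748·0.26 + 0.1724·0.38 ≈ 0.24069... → 0.241.

0.241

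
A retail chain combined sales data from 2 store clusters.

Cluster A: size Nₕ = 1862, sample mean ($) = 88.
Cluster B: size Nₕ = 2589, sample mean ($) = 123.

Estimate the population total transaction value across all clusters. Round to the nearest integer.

Estimate total by summing Nₕ·x̄ₕ over strata.
1862·88 + 2589·123 = 163856 + 318447 = 482303.

482303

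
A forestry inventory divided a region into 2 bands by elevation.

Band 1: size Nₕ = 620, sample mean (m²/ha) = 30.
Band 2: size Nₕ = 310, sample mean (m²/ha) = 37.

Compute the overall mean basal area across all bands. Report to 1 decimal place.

32.3

N = 930; weights Wₕ = Nₕ/N = (0.6667, 0.3333).
x̄_st = Σ Wₕ·x̄ₕ = 0.6667·30 + 0.3333·37 ≈ 32.333...
→ 32.3.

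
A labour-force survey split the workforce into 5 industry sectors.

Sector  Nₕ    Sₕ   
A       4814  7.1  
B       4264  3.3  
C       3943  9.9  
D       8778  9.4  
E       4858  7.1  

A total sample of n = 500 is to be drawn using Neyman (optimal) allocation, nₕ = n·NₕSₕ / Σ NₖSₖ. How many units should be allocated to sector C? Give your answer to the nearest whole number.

96

Σ NₕSₕ = 4814·7.1 + 4264·3.3 + 3943·9.9 + 8778·9.4 + 4858·7.1 = 204291.3.
Share for C: 39035.7/204291.3 = 0.19108.
n_C = 500 × 0.19108 = 95.539... → 96.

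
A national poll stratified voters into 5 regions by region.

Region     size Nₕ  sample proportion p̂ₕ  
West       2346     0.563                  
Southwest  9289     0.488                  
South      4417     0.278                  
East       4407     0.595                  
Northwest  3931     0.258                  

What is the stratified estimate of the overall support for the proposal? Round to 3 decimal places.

N = 2346 + 9289 + 4417 + 4407 + 3931 = 24390.
Overall proportion = Σ (Nₕ/N)·p̂ₕ.
Σ Nₕp̂ₕ = 1320.798 + 4533.032 + 1227.926 + 2622.165 + 1014.198 = 10718.119.
10718.119 / 24390 = 0.43945... → 0.439.

0.439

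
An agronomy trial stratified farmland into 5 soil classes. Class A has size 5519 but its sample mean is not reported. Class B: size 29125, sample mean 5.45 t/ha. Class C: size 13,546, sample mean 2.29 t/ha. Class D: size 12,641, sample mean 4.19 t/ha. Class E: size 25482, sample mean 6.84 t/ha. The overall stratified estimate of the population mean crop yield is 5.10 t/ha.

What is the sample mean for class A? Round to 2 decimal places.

4.20

N = 5519 + 29125 + 13546 + 12641 + 25482 = 86313.
Overall total = μ·N = 5.10·86313 = 440196.3.
Subtract the known strata: 29125·5.45 + 13546·2.29 + 12641·4.19 + 25482·6.84 = 417014.26.
Remaining total for class A: 440196.3 − 417014.26 = 23182.04.
Divide by its size: 23182.04 / 5519 = 4.2004... → 4.20.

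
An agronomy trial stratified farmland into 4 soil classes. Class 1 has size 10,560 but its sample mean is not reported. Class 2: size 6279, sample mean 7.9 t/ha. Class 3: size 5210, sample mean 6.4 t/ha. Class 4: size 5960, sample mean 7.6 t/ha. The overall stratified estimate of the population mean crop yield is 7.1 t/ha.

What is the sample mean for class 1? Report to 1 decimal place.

6.7

N = 10560 + 6279 + 5210 + 5960 = 28009.
Overall total = μ·N = 7.1·28009 = 198863.9.
Subtract the known strata: 6279·7.9 + 5210·6.4 + 5960·7.6 = 128244.1.
Remaining total for class 1: 198863.9 − 128244.1 = 70619.8.
Divide by its size: 70619.8 / 10560 = 6.687... → 6.7.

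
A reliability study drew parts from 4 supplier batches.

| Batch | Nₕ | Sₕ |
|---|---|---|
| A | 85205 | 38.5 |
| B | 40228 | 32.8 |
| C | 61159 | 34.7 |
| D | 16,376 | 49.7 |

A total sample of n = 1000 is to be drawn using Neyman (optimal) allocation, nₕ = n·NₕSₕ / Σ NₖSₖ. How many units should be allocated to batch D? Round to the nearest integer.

A: NₕSₕ = 85205·38.5 = 3280392.5
B: NₕSₕ = 40228·32.8 = 1319478.4
C: NₕSₕ = 61159·34.7 = 2122217.3
D: NₕSₕ = 16376·49.7 = 813887.2
Σ NₕSₕ = 7535975.4.
n_D = 1000·813887.2/7535975.4 = 108.000... → 108.

108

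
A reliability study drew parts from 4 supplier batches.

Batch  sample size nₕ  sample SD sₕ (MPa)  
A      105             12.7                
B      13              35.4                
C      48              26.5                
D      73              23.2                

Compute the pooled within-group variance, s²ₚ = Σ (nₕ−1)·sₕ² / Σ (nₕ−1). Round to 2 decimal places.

Degrees of freedom: 104 + 12 + 47 + 72 = 235.
Σ(nₕ−1)sₕ² = 104·161.29 + 12·1253.16 + 47·702.25 + 72·538.24 = 103571.11.
s²ₚ = 103571.11 / 235 = 440.7281... → 440.73.

440.73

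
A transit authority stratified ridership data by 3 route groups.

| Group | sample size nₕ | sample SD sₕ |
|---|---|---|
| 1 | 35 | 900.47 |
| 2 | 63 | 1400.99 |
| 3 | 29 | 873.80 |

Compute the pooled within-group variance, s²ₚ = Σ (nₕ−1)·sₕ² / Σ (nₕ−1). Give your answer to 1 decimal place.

Degrees of freedom: 34 + 62 + 28 = 124.
Σ(nₕ−1)sₕ² = 34·810846.2209 + 62·1962772.9801 + 28·763526.44 = 170639436.5968.
s²ₚ = 170639436.5968 / 124 = 1376124.489... → 1376124.5.

1376124.5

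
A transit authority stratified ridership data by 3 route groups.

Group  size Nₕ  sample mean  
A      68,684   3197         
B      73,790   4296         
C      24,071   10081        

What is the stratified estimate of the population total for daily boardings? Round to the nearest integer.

779244339

Population total = Σ Nₕ·x̄ₕ (each stratum's size times its mean).
68684·3197 + 73790·4296 + 24071·10081 = 219582748 + 317001840 + 242659751 = 779244339.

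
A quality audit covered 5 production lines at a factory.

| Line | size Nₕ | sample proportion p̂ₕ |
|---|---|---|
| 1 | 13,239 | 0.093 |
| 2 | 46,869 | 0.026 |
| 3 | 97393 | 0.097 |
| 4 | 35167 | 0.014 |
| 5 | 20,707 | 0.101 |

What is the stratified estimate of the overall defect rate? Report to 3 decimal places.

0.068

Wₕ = Nₕ/N with N = 213375: 0.0620, 0.2197, 0.4564, 0.1648, 0.0970.
p̂_st = 0.0620·0.093 + 0.2197·0.026 + 0.4564·0.097 + 0.1648·0.014 + 0.0970·0.101 ≈ 0.06786... → 0.068.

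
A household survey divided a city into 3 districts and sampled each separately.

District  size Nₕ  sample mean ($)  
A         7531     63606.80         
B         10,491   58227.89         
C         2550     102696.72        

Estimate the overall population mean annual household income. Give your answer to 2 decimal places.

x̄_st = (Σ Nₕx̄ₕ) / (Σ Nₕ) = (7531·63606.80 + 10491·58227.89 + 2550·102696.72) / 20572
= 1351768240.79 / 20572 = 65709.1309... → 65709.13.

65709.13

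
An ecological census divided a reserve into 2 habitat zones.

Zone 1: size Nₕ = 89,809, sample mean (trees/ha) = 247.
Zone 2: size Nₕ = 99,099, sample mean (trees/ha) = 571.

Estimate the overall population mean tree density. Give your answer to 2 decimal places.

416.97

N = 188908; weights Wₕ = Nₕ/N = (0.4754, 0.5246).
x̄_st = Σ Wₕ·x̄ₕ = 0.4754·247 + 0.5246·571 ≈ 416.9667...
→ 416.97.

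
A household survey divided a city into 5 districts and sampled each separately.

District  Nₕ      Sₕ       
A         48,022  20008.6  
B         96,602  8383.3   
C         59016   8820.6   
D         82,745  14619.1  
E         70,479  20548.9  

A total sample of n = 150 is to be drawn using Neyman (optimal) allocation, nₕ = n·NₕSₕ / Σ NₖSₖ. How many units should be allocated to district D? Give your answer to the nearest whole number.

37

Σ NₕSₕ = 48022·20008.6 + 96602·8383.3 + 59016·8820.6 + 82745·14619.1 + 70479·20548.9 = 4949176418.
Share for D: 1209657429.5/4949176418 = 0.24442.
n_D = 150 × 0.24442 = 36.662... → 37.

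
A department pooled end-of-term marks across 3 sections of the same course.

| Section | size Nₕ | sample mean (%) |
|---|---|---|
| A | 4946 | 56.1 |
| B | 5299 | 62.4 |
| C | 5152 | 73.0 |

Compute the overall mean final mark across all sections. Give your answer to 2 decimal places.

N = 15397; weights Wₕ = Nₕ/N = (0.3212, 0.3442, 0.3346).
x̄_st = Σ Wₕ·x̄ₕ = 0.3212·56.1 + 0.3442·62.4 + 0.3346·73.0 ≈ 63.9231...
→ 63.92.

63.92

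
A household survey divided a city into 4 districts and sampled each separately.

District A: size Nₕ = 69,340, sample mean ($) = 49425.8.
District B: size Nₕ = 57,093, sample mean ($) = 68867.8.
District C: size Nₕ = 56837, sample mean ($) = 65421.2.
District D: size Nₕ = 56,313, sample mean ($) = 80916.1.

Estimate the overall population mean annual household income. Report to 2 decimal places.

65255.16

N = 239583; weights Wₕ = Nₕ/N = (0.2894, 0.2383, 0.2372, 0.2350).
x̄_st = Σ Wₕ·x̄ₕ = 0.2894·49425.8 + 0.2383·68867.8 + 0.2372·65421.2 + 0.2350·80916.1 ≈ 65255.1615...
→ 65255.16.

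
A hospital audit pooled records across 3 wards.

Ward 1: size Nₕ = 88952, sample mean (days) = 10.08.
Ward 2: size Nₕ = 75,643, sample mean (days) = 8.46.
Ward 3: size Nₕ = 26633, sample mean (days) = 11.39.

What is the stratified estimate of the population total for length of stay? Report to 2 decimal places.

Population total = Σ Nₕ·x̄ₕ (each stratum's size times its mean).
88952·10.08 + 75643·8.46 + 26633·11.39 = 896636.16 + 639939.78 + 303349.87 = 1839925.81.

1839925.81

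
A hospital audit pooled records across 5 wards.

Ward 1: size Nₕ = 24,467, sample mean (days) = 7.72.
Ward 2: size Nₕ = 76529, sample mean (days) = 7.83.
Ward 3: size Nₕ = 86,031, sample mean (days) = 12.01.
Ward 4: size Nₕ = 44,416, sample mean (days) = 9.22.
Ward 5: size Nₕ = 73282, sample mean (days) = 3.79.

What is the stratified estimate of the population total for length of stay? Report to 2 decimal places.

2508593.92

Estimate total by summing Nₕ·x̄ₕ over strata.
24467·7.72 + 76529·7.83 + 86031·12.01 + 44416·9.22 + 73282·3.79 = 188885.24 + 599222.07 + 1033232.31 + 409515.52 + 277738.78 = 2508593.92.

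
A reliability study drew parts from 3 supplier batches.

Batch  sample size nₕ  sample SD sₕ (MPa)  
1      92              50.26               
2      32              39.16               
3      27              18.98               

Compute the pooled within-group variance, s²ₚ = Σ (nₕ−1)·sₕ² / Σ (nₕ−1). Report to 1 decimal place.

Degrees of freedom: 91 + 31 + 26 = 148.
Σ(nₕ−1)sₕ² = 91·2526.0676 + 31·1533.5056 + 26·360.2404 = 286777.0756.
s²ₚ = 286777.0756 / 148 = 1937.683... → 1937.7.

1937.7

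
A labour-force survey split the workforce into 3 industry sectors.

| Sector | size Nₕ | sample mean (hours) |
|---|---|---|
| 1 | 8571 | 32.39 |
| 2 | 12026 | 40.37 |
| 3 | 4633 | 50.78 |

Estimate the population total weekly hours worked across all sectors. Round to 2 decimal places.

998368.05

Estimate total by summing Nₕ·x̄ₕ over strata.
8571·32.39 + 12026·40.37 + 4633·50.78 = 277614.69 + 485489.62 + 235263.74 = 998368.05.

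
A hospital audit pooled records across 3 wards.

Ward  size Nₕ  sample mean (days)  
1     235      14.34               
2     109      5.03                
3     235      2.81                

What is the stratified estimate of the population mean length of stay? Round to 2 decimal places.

7.91

N = 579; weights Wₕ = Nₕ/N = (0.4059, 0.1883, 0.4059).
x̄_st = Σ Wₕ·x̄ₕ = 0.4059·14.34 + 0.1883·5.03 + 0.4059·2.81 ≈ 7.9076...
→ 7.91.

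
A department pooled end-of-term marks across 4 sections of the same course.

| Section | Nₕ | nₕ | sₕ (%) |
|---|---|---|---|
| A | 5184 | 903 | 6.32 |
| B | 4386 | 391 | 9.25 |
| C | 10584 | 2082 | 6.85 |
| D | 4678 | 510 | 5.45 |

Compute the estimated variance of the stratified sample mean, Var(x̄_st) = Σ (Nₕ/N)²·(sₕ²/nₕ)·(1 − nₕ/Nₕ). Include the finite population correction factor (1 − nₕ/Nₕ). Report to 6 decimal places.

0.012941

N = 24832; Wₕ = Nₕ/N.
section A: (5184/24832)²·6.32²/903·(1 − 903/5184) = 0.001591964
section B: (4386/24832)²·9.25²/391·(1 − 391/4386) = 0.006218258
section C: (10584/24832)²·6.85²/2082·(1 − 2082/10584) = 0.003288879
section D: (4678/24832)²·5.45²/510·(1 − 510/4678) = 0.001841566
Sum = 0.012940667 → 0.012941.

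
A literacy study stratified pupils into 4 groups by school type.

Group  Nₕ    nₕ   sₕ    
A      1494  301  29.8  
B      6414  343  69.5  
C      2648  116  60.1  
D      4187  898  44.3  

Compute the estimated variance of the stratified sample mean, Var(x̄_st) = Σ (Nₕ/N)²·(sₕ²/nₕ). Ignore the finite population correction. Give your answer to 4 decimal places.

N = 14743; Wₕ = Nₕ/N.
group A: (1494/14743)²·29.8²/301 = 0.0302967
group B: (6414/14743)²·69.5²/343 = 2.6653956
group C: (2648/14743)²·60.1²/116 = 1.0045121
group D: (4187/14743)²·44.3²/898 = 0.1762647
Sum = 3.8764691 → 3.8765.

3.8765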